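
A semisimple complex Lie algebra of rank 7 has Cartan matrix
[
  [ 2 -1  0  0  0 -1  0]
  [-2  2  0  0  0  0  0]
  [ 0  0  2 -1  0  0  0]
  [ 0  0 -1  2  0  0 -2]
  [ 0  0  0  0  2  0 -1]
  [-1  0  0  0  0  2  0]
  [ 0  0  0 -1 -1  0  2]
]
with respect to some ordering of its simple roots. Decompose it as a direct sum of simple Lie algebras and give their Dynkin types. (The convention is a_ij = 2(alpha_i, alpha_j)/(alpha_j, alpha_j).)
type C_3 ⊕ type F_4

The diagram associated to this matrix has two connected components: the simple roots {alpha_1, alpha_2, alpha_6} form a chain of 3 nodes with a double edge at one end; the terminal node there is the unique long simple root (C_3), and {alpha_3, alpha_4, alpha_5, alpha_7} form a chain of 4 nodes with a double edge between the middle two (F_4). A semisimple Lie algebra decomposes uniquely as the direct sum of simple ideals, one per connected component of its Dynkin diagram, so g ≅ C_3 ⊕ F_4 (dimension 21 + 52 = 73).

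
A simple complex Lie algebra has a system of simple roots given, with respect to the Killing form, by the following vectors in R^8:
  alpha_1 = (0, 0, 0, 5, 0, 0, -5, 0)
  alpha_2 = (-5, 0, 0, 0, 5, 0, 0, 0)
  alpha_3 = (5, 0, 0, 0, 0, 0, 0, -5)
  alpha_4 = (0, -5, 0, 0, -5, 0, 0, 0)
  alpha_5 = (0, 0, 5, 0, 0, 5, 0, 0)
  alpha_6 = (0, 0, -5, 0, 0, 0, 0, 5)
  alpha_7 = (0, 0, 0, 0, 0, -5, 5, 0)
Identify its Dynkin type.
A_7 (sl(8))

Compute the Cartan integers a_ij = 2(alpha_i, alpha_j)/(alpha_j, alpha_j); the resulting 7x7 Cartan matrix is
[[2, 0, 0, 0, 0, 0, -1], [0, 2, -1, -1, 0, 0, 0], [0, -1, 2, 0, 0, -1, 0], [0, -1, 0, 2, 0, 0, 0], [0, 0, 0, 0, 2, -1, -1], [0, 0, -1, 0, -1, 2, 0], [-1, 0, 0, 0, -1, 0, 2]].
All simple roots have the same length, so the diagram is simply laced. The associated Dynkin diagram is a chain of 7 nodes with single edges (A_7), so the type is A_7 (the algebra sl(8)).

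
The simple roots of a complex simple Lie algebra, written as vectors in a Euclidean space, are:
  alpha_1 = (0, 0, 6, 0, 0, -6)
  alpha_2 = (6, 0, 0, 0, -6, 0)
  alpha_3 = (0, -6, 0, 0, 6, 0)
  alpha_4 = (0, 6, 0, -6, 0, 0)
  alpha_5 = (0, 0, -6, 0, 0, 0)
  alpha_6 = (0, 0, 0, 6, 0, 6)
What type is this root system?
B6

Compute the Cartan integers a_ij = 2(alpha_i, alpha_j)/(alpha_j, alpha_j); the resulting 6x6 Cartan matrix is
[[2, 0, 0, 0, -2, -1], [0, 2, -1, 0, 0, 0], [0, -1, 2, -1, 0, 0], [0, 0, -1, 2, 0, -1], [-1, 0, 0, 0, 2, 0], [-1, 0, 0, -1, 0, 2]].
The roots have two lengths (squared-length ratio 2:1); the short ones are alpha_{5}. The associated Dynkin diagram is a chain of 6 nodes with a double edge at one end; the terminal node there is the unique short simple root (B_6), so the type is B_6 (the algebra so(13)).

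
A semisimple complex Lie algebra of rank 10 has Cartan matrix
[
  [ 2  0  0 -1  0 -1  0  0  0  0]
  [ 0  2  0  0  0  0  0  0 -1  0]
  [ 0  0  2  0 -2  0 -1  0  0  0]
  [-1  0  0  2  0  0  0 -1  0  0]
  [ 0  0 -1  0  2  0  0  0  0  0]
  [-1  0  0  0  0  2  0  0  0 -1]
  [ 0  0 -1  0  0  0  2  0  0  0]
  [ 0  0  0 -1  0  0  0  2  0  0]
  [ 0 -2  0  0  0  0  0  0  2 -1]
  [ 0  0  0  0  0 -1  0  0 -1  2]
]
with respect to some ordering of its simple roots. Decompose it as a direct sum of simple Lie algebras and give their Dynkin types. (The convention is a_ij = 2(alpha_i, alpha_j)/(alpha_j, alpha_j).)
The diagram associated to this matrix has two connected components: the simple roots {alpha_3, alpha_5, alpha_7} form a chain of 3 nodes with a double edge at one end; the terminal node there is the unique short simple root (B_3), and {alpha_1, alpha_2, alpha_4, alpha_6, alpha_8, alpha_9, alpha_10} form a chain of 7 nodes with a double edge at one end; the terminal node there is the unique short simple root (B_7). A semisimple Lie algebra decomposes uniquely as the direct sum of simple ideals, one per connected component of its Dynkin diagram, so g ≅ B_3 ⊕ B_7 (dimension 21 + 105 = 126).

type B_3 + type B_7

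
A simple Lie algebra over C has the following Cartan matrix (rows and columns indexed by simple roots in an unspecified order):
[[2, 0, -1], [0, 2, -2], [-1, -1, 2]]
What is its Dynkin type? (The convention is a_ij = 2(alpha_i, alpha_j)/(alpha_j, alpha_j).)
C_3 (sp(6))

The matrix has rank 3 with 2's on the diagonal. Reading the off-diagonal entries as Dynkin edges (a single edge where a_ij = a_ji = -1; a double or triple edge where a_ij * a_ji = 2 or 3), the diagram is a chain of 3 nodes with a double edge at one end; the terminal node there is the unique long simple root (C_3). One simple-root ordering that puts it in standard form is (alpha_1, alpha_3, alpha_2). So the algebra is type C_3, i.e. sp(6).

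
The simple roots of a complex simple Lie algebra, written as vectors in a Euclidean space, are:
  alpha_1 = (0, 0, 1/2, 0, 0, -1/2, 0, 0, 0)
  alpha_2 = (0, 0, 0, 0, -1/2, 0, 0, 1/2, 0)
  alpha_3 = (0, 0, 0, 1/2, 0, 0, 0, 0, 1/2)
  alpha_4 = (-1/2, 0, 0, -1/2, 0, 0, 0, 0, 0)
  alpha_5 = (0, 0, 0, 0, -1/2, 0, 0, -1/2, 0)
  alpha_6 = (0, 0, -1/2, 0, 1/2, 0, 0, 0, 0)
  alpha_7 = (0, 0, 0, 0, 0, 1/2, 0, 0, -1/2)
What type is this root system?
type D_7

Compute the Cartan integers a_ij = 2(alpha_i, alpha_j)/(alpha_j, alpha_j); the resulting 7x7 Cartan matrix is
[[2, 0, 0, 0, 0, -1, -1], [0, 2, 0, 0, 0, -1, 0], [0, 0, 2, -1, 0, 0, -1], [0, 0, -1, 2, 0, 0, 0], [0, 0, 0, 0, 2, -1, 0], [-1, -1, 0, 0, -1, 2, 0], [-1, 0, -1, 0, 0, 0, 2]].
All simple roots have the same length, so the diagram is simply laced. The associated Dynkin diagram is a chain of 5 nodes with a fork of two nodes at one end (D_7), so the type is D_7 (the algebra so(14)).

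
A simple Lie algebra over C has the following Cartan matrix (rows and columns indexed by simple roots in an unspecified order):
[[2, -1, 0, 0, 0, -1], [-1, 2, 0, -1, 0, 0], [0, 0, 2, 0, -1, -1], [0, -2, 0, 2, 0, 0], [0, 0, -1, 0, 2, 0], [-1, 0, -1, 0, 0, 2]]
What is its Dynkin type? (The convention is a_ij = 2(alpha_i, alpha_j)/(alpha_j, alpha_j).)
type C_6

The matrix has rank 6 with 2's on the diagonal. Reading the off-diagonal entries as Dynkin edges (a single edge where a_ij = a_ji = -1; a double or triple edge where a_ij * a_ji = 2 or 3), the diagram is a chain of 6 nodes with a double edge at one end; the terminal node there is the unique long simple root (C_6). One simple-root ordering that puts it in standard form is (alpha_5, alpha_3, alpha_6, alpha_1, alpha_2, alpha_4). So the algebra is type C_6, i.e. sp(12).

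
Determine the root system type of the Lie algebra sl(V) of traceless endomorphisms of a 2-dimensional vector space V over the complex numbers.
This is sl(2), which has dimension 2^2 - 1 = 3 and rank 2 - 1 = 1 (a Cartan subalgebra is the diagonal traceless matrices). In the classification of classical Lie algebras, the special linear algebra sl(n+1) has type A_n; here n = 1, so the Dynkin diagram is a chain of 1 nodes with single edges (A_1). Hence the type is A_1.

type A_1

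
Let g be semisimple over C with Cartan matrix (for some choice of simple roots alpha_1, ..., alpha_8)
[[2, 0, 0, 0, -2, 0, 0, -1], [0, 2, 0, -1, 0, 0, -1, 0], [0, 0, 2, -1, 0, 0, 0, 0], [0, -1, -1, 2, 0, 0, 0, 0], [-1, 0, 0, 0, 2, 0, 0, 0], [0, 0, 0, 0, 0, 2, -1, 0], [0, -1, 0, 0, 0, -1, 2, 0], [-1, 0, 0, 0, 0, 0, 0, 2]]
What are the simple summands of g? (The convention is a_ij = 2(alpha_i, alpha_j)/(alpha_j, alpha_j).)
The diagram associated to this matrix has two connected components: the simple roots {alpha_2, alpha_3, alpha_4, alpha_6, alpha_7} form a chain of 5 nodes with single edges (A_5), and {alpha_1, alpha_5, alpha_8} form a chain of 3 nodes with a double edge at one end; the terminal node there is the unique short simple root (B_3). A semisimple Lie algebra decomposes uniquely as the direct sum of simple ideals, one per connected component of its Dynkin diagram, so g ≅ A_5 ⊕ B_3 (dimension 35 + 21 = 56).

A5 + B3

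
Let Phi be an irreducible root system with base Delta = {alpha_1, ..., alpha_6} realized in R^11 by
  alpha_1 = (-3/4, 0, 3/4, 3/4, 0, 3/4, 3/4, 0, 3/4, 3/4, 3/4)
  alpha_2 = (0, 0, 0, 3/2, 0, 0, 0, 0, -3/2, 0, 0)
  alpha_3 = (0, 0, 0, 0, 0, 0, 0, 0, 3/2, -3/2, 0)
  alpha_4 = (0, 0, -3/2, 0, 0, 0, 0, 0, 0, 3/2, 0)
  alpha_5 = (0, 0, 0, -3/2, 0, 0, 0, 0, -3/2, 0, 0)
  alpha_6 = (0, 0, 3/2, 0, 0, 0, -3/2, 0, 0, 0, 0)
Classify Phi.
Compute the Cartan integers a_ij = 2(alpha_i, alpha_j)/(alpha_j, alpha_j); the resulting 6x6 Cartan matrix is
[[2, 0, 0, 0, -1, 0], [0, 2, -1, 0, 0, 0], [0, -1, 2, -1, -1, 0], [0, 0, -1, 2, 0, -1], [-1, 0, -1, 0, 2, 0], [0, 0, 0, -1, 0, 2]].
All simple roots have the same length, so the diagram is simply laced. The associated Dynkin diagram is a chain of 5 nodes with one extra node attached to the third node from one end (E_6), so the type is E_6.

E_6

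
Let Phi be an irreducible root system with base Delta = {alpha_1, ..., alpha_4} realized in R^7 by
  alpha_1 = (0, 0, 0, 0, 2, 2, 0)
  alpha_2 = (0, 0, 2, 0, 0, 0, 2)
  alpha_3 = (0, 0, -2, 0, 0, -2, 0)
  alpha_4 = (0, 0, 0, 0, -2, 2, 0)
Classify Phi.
Compute the Cartan integers a_ij = 2(alpha_i, alpha_j)/(alpha_j, alpha_j); the resulting 4x4 Cartan matrix is
[[2, 0, -1, 0], [0, 2, -1, 0], [-1, -1, 2, -1], [0, 0, -1, 2]].
All simple roots have the same length, so the diagram is simply laced. The associated Dynkin diagram is a chain of 2 nodes with a fork of two nodes at one end (D_4), so the type is D_4 (the algebra so(8)).

type D_4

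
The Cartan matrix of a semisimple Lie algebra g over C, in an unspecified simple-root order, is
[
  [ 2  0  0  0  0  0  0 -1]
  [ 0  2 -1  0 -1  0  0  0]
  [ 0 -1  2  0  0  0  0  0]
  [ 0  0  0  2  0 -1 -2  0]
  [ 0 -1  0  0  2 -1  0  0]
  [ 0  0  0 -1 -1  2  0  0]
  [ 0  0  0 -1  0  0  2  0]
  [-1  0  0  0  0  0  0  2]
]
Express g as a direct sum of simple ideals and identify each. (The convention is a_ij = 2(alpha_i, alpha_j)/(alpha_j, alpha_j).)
The diagram associated to this matrix has two connected components: the simple roots {alpha_1, alpha_8} form a chain of 2 nodes with single edges (A_2), and {alpha_2, alpha_3, alpha_4, alpha_5, alpha_6, alpha_7} form a chain of 6 nodes with a double edge at one end; the terminal node there is the unique short simple root (B_6). A semisimple Lie algebra decomposes uniquely as the direct sum of simple ideals, one per connected component of its Dynkin diagram, so g ≅ A_2 ⊕ B_6 (dimension 8 + 78 = 86).

A_2 ⊕ B_6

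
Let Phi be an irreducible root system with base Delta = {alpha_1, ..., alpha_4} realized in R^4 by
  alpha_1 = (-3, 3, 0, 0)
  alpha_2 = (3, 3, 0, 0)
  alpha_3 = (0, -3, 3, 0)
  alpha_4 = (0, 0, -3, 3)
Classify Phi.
D_4 (so(8))

Compute the Cartan integers a_ij = 2(alpha_i, alpha_j)/(alpha_j, alpha_j); the resulting 4x4 Cartan matrix is
[[2, 0, -1, 0], [0, 2, -1, 0], [-1, -1, 2, -1], [0, 0, -1, 2]].
All simple roots have the same length, so the diagram is simply laced. The associated Dynkin diagram is a chain of 2 nodes with a fork of two nodes at one end (D_4), so the type is D_4 (the algebra so(8)).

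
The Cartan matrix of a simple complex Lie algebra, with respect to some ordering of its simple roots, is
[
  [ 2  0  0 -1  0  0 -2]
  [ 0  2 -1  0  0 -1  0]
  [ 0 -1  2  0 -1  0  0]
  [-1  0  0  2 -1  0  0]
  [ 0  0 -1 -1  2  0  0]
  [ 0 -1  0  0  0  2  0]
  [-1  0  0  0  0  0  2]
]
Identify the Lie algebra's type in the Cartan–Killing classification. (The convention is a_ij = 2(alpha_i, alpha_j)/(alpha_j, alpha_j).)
The matrix has rank 7 with 2's on the diagonal. Reading the off-diagonal entries as Dynkin edges (a single edge where a_ij = a_ji = -1; a double or triple edge where a_ij * a_ji = 2 or 3), the diagram is a chain of 7 nodes with a double edge at one end; the terminal node there is the unique short simple root (B_7). One simple-root ordering that puts it in standard form is (alpha_6, alpha_2, alpha_3, alpha_5, alpha_4, alpha_1, alpha_7). So the algebra is type B_7, i.e. so(15).

B_7 (so(15))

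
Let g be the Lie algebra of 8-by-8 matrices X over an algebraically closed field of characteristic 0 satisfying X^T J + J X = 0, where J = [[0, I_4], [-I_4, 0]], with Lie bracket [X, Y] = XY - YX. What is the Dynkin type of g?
C_4

This is sp(8), which has dimension 8(8+1)/2 = 36 and rank 8/2 = 4. In the classification of classical Lie algebras, the symplectic algebra sp(2n) has type C_n; here n = 4, so the Dynkin diagram is a chain of 4 nodes with a double edge at one end; the terminal node there is the unique long simple root (C_4). Hence the type is C_4.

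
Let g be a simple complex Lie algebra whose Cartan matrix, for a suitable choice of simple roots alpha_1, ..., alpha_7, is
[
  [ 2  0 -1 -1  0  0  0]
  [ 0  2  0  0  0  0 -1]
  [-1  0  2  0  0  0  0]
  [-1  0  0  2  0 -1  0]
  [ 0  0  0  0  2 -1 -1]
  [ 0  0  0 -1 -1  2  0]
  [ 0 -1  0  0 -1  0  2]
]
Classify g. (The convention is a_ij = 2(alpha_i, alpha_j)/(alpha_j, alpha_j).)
The matrix has rank 7 with 2's on the diagonal. Reading the off-diagonal entries as Dynkin edges (a single edge where a_ij = a_ji = -1; a double or triple edge where a_ij * a_ji = 2 or 3), the diagram is a chain of 7 nodes with single edges (A_7). One simple-root ordering that puts it in standard form is (alpha_2, alpha_7, alpha_5, alpha_6, alpha_4, alpha_1, alpha_3). So the algebra is type A_7, i.e. sl(8).

A_7 (sl(8))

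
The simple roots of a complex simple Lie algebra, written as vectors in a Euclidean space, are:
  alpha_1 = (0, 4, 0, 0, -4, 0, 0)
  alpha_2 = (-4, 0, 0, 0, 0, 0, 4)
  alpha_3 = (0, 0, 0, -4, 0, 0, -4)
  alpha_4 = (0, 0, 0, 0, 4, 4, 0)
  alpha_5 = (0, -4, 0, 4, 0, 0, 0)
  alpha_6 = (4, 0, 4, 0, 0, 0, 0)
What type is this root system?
A_6 (sl(7))

Compute the Cartan integers a_ij = 2(alpha_i, alpha_j)/(alpha_j, alpha_j); the resulting 6x6 Cartan matrix is
[[2, 0, 0, -1, -1, 0], [0, 2, -1, 0, 0, -1], [0, -1, 2, 0, -1, 0], [-1, 0, 0, 2, 0, 0], [-1, 0, -1, 0, 2, 0], [0, -1, 0, 0, 0, 2]].
All simple roots have the same length, so the diagram is simply laced. The associated Dynkin diagram is a chain of 6 nodes with single edges (A_6), so the type is A_6 (the algebra sl(7)).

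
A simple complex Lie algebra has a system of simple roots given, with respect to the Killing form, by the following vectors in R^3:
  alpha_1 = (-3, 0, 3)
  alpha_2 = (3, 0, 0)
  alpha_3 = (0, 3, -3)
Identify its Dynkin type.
Compute the Cartan integers a_ij = 2(alpha_i, alpha_j)/(alpha_j, alpha_j); the resulting 3x3 Cartan matrix is
[[2, -2, -1], [-1, 2, 0], [-1, 0, 2]].
The roots have two lengths (squared-length ratio 2:1); the short ones are alpha_{2}. The associated Dynkin diagram is a chain of 3 nodes with a double edge at one end; the terminal node there is the unique short simple root (B_3), so the type is B_3 (the algebra so(7)).

B3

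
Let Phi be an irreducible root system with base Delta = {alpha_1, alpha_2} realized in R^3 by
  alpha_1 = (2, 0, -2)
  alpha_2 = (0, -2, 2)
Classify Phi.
Compute the Cartan integers a_ij = 2(alpha_i, alpha_j)/(alpha_j, alpha_j); the resulting 2x2 Cartan matrix is
[[2, -1], [-1, 2]].
All simple roots have the same length, so the diagram is simply laced. The associated Dynkin diagram is a chain of 2 nodes with single edges (A_2), so the type is A_2 (the algebra sl(3)).

A2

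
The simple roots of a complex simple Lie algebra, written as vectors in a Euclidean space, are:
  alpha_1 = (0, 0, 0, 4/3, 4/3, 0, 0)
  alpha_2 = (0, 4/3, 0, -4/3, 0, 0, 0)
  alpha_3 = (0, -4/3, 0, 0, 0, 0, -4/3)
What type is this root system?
A3

Compute the Cartan integers a_ij = 2(alpha_i, alpha_j)/(alpha_j, alpha_j); the resulting 3x3 Cartan matrix is
[[2, -1, 0], [-1, 2, -1], [0, -1, 2]].
All simple roots have the same length, so the diagram is simply laced. The associated Dynkin diagram is a chain of 3 nodes with single edges (A_3), so the type is A_3 (the algebra sl(4)).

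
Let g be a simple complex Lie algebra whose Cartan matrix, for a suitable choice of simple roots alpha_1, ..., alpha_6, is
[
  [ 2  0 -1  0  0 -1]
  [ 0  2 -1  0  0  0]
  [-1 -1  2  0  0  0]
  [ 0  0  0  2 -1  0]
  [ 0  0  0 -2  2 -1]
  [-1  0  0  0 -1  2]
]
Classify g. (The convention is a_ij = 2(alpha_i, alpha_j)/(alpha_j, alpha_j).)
The matrix has rank 6 with 2's on the diagonal. Reading the off-diagonal entries as Dynkin edges (a single edge where a_ij = a_ji = -1; a double or triple edge where a_ij * a_ji = 2 or 3), the diagram is a chain of 6 nodes with a double edge at one end; the terminal node there is the unique short simple root (B_6). One simple-root ordering that puts it in standard form is (alpha_2, alpha_3, alpha_1, alpha_6, alpha_5, alpha_4). So the algebra is type B_6, i.e. so(13).

B_6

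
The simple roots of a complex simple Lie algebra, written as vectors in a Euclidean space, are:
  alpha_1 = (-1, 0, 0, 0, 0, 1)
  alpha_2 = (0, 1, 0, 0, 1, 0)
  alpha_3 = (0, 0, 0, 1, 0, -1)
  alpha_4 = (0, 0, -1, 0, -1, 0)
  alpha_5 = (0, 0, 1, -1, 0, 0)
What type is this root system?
Compute the Cartan integers a_ij = 2(alpha_i, alpha_j)/(alpha_j, alpha_j); the resulting 5x5 Cartan matrix is
[[2, 0, -1, 0, 0], [0, 2, 0, -1, 0], [-1, 0, 2, 0, -1], [0, -1, 0, 2, -1], [0, 0, -1, -1, 2]].
All simple roots have the same length, so the diagram is simply laced. The associated Dynkin diagram is a chain of 5 nodes with single edges (A_5), so the type is A_5 (the algebra sl(6)).

type A_5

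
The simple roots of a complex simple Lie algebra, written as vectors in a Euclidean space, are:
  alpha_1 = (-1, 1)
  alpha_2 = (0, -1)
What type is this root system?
Compute the Cartan integers a_ij = 2(alpha_i, alpha_j)/(alpha_j, alpha_j); the resulting 2x2 Cartan matrix is
[[2, -2], [-1, 2]].
The roots have two lengths (squared-length ratio 2:1); the short ones are alpha_{2}. The associated Dynkin diagram is a chain of 2 nodes with a double edge at one end; the terminal node there is the unique short simple root (B_2), so the type is B_2 (the algebra so(5)).

B_2 (so(5))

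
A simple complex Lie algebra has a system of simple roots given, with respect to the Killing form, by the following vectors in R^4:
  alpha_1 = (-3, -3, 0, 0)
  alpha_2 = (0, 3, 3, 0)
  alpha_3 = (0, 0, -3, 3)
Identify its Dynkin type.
A_3 (sl(4))

Compute the Cartan integers a_ij = 2(alpha_i, alpha_j)/(alpha_j, alpha_j); the resulting 3x3 Cartan matrix is
[[2, -1, 0], [-1, 2, -1], [0, -1, 2]].
All simple roots have the same length, so the diagram is simply laced. The associated Dynkin diagram is a chain of 3 nodes with single edges (A_3), so the type is A_3 (the algebra sl(4)).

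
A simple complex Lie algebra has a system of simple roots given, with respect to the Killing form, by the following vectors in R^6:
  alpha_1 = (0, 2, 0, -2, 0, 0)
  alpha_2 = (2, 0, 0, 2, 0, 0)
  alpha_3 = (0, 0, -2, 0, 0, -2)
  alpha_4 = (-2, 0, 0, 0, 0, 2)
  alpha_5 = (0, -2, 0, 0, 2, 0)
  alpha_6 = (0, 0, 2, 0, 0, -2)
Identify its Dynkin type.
D_6 (so(12))

Compute the Cartan integers a_ij = 2(alpha_i, alpha_j)/(alpha_j, alpha_j); the resulting 6x6 Cartan matrix is
[[2, -1, 0, 0, -1, 0], [-1, 2, 0, -1, 0, 0], [0, 0, 2, -1, 0, 0], [0, -1, -1, 2, 0, -1], [-1, 0, 0, 0, 2, 0], [0, 0, 0, -1, 0, 2]].
All simple roots have the same length, so the diagram is simply laced. The associated Dynkin diagram is a chain of 4 nodes with a fork of two nodes at one end (D_6), so the type is D_6 (the algebra so(12)).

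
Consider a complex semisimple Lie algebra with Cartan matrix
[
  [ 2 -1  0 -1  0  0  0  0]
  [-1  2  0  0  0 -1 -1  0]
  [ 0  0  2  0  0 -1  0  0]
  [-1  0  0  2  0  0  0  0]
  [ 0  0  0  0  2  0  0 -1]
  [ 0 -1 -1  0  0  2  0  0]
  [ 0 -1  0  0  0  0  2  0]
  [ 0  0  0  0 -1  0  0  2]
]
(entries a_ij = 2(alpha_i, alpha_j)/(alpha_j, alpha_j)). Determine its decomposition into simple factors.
The diagram associated to this matrix has two connected components: the simple roots {alpha_5, alpha_8} form a chain of 2 nodes with single edges (A_2), and {alpha_1, alpha_2, alpha_3, alpha_4, alpha_6, alpha_7} form a chain of 5 nodes with one extra node attached to the third node from one end (E_6). A semisimple Lie algebra decomposes uniquely as the direct sum of simple ideals, one per connected component of its Dynkin diagram, so g ≅ A_2 ⊕ E_6 (dimension 8 + 78 = 86).

A_2 ⊕ E_6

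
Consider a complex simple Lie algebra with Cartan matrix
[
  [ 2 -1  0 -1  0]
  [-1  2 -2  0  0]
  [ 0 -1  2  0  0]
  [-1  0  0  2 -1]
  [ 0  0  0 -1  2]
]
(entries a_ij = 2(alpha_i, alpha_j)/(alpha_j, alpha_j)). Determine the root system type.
B_5

The matrix has rank 5 with 2's on the diagonal. Reading the off-diagonal entries as Dynkin edges (a single edge where a_ij = a_ji = -1; a double or triple edge where a_ij * a_ji = 2 or 3), the diagram is a chain of 5 nodes with a double edge at one end; the terminal node there is the unique short simple root (B_5). One simple-root ordering that puts it in standard form is (alpha_5, alpha_4, alpha_1, alpha_2, alpha_3). So the algebra is type B_5, i.e. so(11).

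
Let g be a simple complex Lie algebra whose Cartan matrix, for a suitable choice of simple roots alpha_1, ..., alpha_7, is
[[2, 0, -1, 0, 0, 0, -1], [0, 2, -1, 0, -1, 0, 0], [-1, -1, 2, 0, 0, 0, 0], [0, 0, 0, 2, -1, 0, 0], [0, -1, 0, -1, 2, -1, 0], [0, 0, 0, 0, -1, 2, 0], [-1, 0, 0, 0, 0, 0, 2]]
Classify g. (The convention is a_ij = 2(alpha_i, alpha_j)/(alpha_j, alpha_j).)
The matrix has rank 7 with 2's on the diagonal. Reading the off-diagonal entries as Dynkin edges (a single edge where a_ij = a_ji = -1; a double or triple edge where a_ij * a_ji = 2 or 3), the diagram is a chain of 5 nodes with a fork of two nodes at one end (D_7). One simple-root ordering that puts it in standard form is (alpha_7, alpha_1, alpha_3, alpha_2, alpha_5, alpha_6, alpha_4). So the algebra is type D_7, i.e. so(14).

D_7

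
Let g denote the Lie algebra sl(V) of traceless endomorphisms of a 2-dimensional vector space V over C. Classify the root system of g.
This is sl(2), which has dimension 2^2 - 1 = 3 and rank 2 - 1 = 1 (a Cartan subalgebra is the diagonal traceless matrices). In the classification of classical Lie algebras, the special linear algebra sl(n+1) has type A_n; here n = 1, so the Dynkin diagram is a chain of 1 nodes with single edges (A_1). Hence the type is A_1.

type A_1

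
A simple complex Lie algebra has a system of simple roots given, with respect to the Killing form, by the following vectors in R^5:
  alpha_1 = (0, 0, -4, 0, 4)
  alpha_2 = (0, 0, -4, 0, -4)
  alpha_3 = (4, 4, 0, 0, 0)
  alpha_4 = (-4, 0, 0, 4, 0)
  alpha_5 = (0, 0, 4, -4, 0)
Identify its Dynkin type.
Compute the Cartan integers a_ij = 2(alpha_i, alpha_j)/(alpha_j, alpha_j); the resulting 5x5 Cartan matrix is
[[2, 0, 0, 0, -1], [0, 2, 0, 0, -1], [0, 0, 2, -1, 0], [0, 0, -1, 2, -1], [-1, -1, 0, -1, 2]].
All simple roots have the same length, so the diagram is simply laced. The associated Dynkin diagram is a chain of 3 nodes with a fork of two nodes at one end (D_5), so the type is D_5 (the algebra so(10)).

D_5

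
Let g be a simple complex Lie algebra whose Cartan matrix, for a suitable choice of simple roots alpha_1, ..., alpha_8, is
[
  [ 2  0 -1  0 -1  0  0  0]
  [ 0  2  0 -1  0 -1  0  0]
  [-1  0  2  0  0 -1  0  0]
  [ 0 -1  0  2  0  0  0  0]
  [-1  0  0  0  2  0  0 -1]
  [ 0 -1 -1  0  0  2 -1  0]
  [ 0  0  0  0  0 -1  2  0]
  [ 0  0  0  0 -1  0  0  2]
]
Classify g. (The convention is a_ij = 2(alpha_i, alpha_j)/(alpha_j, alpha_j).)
E_8

The matrix has rank 8 with 2's on the diagonal. Reading the off-diagonal entries as Dynkin edges (a single edge where a_ij = a_ji = -1; a double or triple edge where a_ij * a_ji = 2 or 3), the diagram is a chain of 7 nodes with one extra node attached to the third node from one end (E_8). One simple-root ordering that puts it in standard form is (alpha_4, alpha_7, alpha_2, alpha_6, alpha_3, alpha_1, alpha_5, alpha_8). So the algebra is type E_8.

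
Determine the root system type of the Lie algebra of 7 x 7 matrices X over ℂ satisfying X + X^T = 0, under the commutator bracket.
B3

This is so(7) with 7 odd, which has dimension 7(7-1)/2 = 21 and rank (7-1)/2 = 3. In the classification of classical Lie algebras, the orthogonal algebra so(2n+1) in an odd number of variables has type B_n; here n = 3, so the Dynkin diagram is a chain of 3 nodes with a double edge at one end; the terminal node there is the unique short simple root (B_3). Hence the type is B_3.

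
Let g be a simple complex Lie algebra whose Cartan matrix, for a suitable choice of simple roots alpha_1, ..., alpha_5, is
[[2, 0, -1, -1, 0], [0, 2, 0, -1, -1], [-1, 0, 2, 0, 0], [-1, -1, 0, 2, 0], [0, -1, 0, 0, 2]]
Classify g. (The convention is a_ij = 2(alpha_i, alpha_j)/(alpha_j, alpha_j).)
A_5

The matrix has rank 5 with 2's on the diagonal. Reading the off-diagonal entries as Dynkin edges (a single edge where a_ij = a_ji = -1; a double or triple edge where a_ij * a_ji = 2 or 3), the diagram is a chain of 5 nodes with single edges (A_5). One simple-root ordering that puts it in standard form is (alpha_3, alpha_1, alpha_4, alpha_2, alpha_5). So the algebra is type A_5, i.e. sl(6).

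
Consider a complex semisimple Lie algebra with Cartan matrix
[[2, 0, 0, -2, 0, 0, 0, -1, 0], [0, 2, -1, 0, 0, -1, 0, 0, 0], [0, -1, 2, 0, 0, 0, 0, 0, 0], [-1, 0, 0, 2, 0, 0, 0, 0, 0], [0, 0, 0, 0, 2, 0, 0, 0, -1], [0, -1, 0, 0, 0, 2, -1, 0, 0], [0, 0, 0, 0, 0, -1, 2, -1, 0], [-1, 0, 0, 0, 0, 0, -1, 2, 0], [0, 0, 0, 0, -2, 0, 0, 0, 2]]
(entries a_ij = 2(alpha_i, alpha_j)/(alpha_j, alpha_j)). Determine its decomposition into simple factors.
The diagram associated to this matrix has two connected components: the simple roots {alpha_5, alpha_9} form a chain of 2 nodes with a double edge at one end; the terminal node there is the unique short simple root (B_2), and {alpha_1, alpha_2, alpha_3, alpha_4, alpha_6, alpha_7, alpha_8} form a chain of 7 nodes with a double edge at one end; the terminal node there is the unique short simple root (B_7). A semisimple Lie algebra decomposes uniquely as the direct sum of simple ideals, one per connected component of its Dynkin diagram, so g ≅ B_2 ⊕ B_7 (dimension 10 + 105 = 115).

B2 ⊕ B7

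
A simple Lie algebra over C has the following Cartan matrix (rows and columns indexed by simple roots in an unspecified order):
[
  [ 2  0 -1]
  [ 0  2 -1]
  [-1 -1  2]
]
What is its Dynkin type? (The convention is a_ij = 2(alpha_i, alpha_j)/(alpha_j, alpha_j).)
The matrix has rank 3 with 2's on the diagonal. Reading the off-diagonal entries as Dynkin edges (a single edge where a_ij = a_ji = -1; a double or triple edge where a_ij * a_ji = 2 or 3), the diagram is a chain of 3 nodes with single edges (A_3). One simple-root ordering that puts it in standard form is (alpha_2, alpha_3, alpha_1). So the algebra is type A_3, i.e. sl(4).

A_3 (sl(4))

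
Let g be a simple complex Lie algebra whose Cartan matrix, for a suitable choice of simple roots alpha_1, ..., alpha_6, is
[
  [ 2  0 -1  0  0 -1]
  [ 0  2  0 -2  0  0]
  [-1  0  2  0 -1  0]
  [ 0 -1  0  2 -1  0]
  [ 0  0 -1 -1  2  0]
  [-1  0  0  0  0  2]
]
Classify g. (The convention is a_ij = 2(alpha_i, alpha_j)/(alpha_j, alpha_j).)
The matrix has rank 6 with 2's on the diagonal. Reading the off-diagonal entries as Dynkin edges (a single edge where a_ij = a_ji = -1; a double or triple edge where a_ij * a_ji = 2 or 3), the diagram is a chain of 6 nodes with a double edge at one end; the terminal node there is the unique long simple root (C_6). One simple-root ordering that puts it in standard form is (alpha_6, alpha_1, alpha_3, alpha_5, alpha_4, alpha_2). So the algebra is type C_6, i.e. sp(12).

C_6 (sp(12))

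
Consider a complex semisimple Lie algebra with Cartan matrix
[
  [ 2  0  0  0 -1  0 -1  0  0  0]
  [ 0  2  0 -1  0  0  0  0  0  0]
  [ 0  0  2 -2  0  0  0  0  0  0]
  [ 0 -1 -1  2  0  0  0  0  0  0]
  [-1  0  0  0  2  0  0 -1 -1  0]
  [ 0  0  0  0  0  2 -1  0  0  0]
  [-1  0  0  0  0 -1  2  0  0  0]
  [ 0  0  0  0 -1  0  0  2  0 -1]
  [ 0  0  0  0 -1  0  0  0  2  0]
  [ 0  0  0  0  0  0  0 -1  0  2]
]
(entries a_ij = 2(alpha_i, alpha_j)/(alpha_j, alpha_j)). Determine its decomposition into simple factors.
The diagram associated to this matrix has two connected components: the simple roots {alpha_2, alpha_3, alpha_4} form a chain of 3 nodes with a double edge at one end; the terminal node there is the unique long simple root (C_3), and {alpha_1, alpha_5, alpha_6, alpha_7, alpha_8, alpha_9, alpha_10} form a chain of 6 nodes with one extra node attached to the third node from one end (E_7). A semisimple Lie algebra decomposes uniquely as the direct sum of simple ideals, one per connected component of its Dynkin diagram, so g ≅ C_3 ⊕ E_7 (dimension 21 + 133 = 154).

C_3 (sp(6)) ⊕ E_7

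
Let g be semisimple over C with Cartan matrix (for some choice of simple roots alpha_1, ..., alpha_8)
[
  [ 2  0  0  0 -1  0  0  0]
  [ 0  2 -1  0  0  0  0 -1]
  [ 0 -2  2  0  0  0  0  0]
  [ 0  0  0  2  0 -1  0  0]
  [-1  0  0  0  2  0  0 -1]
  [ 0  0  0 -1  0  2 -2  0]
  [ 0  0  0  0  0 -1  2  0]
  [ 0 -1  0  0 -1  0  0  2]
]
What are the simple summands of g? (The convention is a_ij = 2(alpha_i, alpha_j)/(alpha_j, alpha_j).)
B_3 (so(7)) + C_5 (sp(10))

The diagram associated to this matrix has two connected components: the simple roots {alpha_4, alpha_6, alpha_7} form a chain of 3 nodes with a double edge at one end; the terminal node there is the unique short simple root (B_3), and {alpha_1, alpha_2, alpha_3, alpha_5, alpha_8} form a chain of 5 nodes with a double edge at one end; the terminal node there is the unique long simple root (C_5). A semisimple Lie algebra decomposes uniquely as the direct sum of simple ideals, one per connected component of its Dynkin diagram, so g ≅ B_3 ⊕ C_5 (dimension 21 + 55 = 76).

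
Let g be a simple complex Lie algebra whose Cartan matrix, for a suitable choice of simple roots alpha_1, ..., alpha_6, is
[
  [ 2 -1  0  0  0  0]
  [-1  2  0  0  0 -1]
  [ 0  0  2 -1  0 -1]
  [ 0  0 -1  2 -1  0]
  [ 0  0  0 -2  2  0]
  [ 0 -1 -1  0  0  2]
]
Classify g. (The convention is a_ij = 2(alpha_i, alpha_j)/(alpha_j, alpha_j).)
The matrix has rank 6 with 2's on the diagonal. Reading the off-diagonal entries as Dynkin edges (a single edge where a_ij = a_ji = -1; a double or triple edge where a_ij * a_ji = 2 or 3), the diagram is a chain of 6 nodes with a double edge at one end; the terminal node there is the unique long simple root (C_6). One simple-root ordering that puts it in standard form is (alpha_1, alpha_2, alpha_6, alpha_3, alpha_4, alpha_5). So the algebra is type C_6, i.e. sp(12).

type C_6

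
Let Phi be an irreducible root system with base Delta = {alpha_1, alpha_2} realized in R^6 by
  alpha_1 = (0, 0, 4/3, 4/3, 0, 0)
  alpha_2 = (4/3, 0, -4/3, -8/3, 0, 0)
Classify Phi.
Compute the Cartan integers a_ij = 2(alpha_i, alpha_j)/(alpha_j, alpha_j); the resulting 2x2 Cartan matrix is
[[2, -1], [-3, 2]].
The roots have two lengths (squared-length ratio 3:1); the short ones are alpha_{1}. The associated Dynkin diagram is two nodes joined by a triple edge (G_2), so the type is G_2.

G2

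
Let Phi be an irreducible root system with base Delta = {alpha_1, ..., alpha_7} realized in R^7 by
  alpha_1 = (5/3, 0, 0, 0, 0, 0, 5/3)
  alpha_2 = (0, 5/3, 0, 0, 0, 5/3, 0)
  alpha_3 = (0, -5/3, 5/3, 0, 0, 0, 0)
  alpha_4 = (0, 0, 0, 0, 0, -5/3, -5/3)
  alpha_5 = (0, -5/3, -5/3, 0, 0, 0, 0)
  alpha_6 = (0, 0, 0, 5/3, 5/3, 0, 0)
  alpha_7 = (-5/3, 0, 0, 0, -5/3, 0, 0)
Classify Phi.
D7

Compute the Cartan integers a_ij = 2(alpha_i, alpha_j)/(alpha_j, alpha_j); the resulting 7x7 Cartan matrix is
[[2, 0, 0, -1, 0, 0, -1], [0, 2, -1, -1, -1, 0, 0], [0, -1, 2, 0, 0, 0, 0], [-1, -1, 0, 2, 0, 0, 0], [0, -1, 0, 0, 2, 0, 0], [0, 0, 0, 0, 0, 2, -1], [-1, 0, 0, 0, 0, -1, 2]].
All simple roots have the same length, so the diagram is simply laced. The associated Dynkin diagram is a chain of 5 nodes with a fork of two nodes at one end (D_7), so the type is D_7 (the algebra so(14)).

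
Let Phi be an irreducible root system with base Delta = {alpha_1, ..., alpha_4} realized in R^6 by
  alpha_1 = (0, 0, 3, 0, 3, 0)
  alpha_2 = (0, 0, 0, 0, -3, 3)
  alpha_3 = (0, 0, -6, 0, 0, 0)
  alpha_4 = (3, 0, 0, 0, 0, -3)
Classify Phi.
Compute the Cartan integers a_ij = 2(alpha_i, alpha_j)/(alpha_j, alpha_j); the resulting 4x4 Cartan matrix is
[[2, -1, -1, 0], [-1, 2, 0, -1], [-2, 0, 2, 0], [0, -1, 0, 2]].
The roots have two lengths (squared-length ratio 2:1); the short ones are alpha_{1,2,4}. The associated Dynkin diagram is a chain of 4 nodes with a double edge at one end; the terminal node there is the unique long simple root (C_4), so the type is C_4 (the algebra sp(8)).

C_4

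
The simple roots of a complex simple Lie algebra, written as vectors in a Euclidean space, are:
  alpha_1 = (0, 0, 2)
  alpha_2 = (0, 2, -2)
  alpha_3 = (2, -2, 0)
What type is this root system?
B_3

Compute the Cartan integers a_ij = 2(alpha_i, alpha_j)/(alpha_j, alpha_j); the resulting 3x3 Cartan matrix is
[[2, -1, 0], [-2, 2, -1], [0, -1, 2]].
The roots have two lengths (squared-length ratio 2:1); the short ones are alpha_{1}. The associated Dynkin diagram is a chain of 3 nodes with a double edge at one end; the terminal node there is the unique short simple root (B_3), so the type is B_3 (the algebra so(7)).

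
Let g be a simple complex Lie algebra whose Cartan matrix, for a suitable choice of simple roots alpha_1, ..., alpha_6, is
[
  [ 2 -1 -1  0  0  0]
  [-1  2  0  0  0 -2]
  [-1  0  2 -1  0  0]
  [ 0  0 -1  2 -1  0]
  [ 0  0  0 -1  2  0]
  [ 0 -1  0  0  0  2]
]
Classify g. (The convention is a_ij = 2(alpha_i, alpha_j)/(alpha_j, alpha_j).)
B_6 (so(13))

The matrix has rank 6 with 2's on the diagonal. Reading the off-diagonal entries as Dynkin edges (a single edge where a_ij = a_ji = -1; a double or triple edge where a_ij * a_ji = 2 or 3), the diagram is a chain of 6 nodes with a double edge at one end; the terminal node there is the unique short simple root (B_6). One simple-root ordering that puts it in standard form is (alpha_5, alpha_4, alpha_3, alpha_1, alpha_2, alpha_6). So the algebra is type B_6, i.e. so(13).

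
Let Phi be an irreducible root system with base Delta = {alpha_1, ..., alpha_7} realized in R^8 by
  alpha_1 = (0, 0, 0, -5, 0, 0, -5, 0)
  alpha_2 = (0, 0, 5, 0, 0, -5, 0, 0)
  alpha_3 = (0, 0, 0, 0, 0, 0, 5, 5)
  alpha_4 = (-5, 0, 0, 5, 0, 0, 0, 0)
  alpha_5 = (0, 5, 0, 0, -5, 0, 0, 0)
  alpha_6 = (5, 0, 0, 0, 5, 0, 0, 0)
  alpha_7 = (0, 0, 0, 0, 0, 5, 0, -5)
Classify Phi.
type A_7

Compute the Cartan integers a_ij = 2(alpha_i, alpha_j)/(alpha_j, alpha_j); the resulting 7x7 Cartan matrix is
[[2, 0, -1, -1, 0, 0, 0], [0, 2, 0, 0, 0, 0, -1], [-1, 0, 2, 0, 0, 0, -1], [-1, 0, 0, 2, 0, -1, 0], [0, 0, 0, 0, 2, -1, 0], [0, 0, 0, -1, -1, 2, 0], [0, -1, -1, 0, 0, 0, 2]].
All simple roots have the same length, so the diagram is simply laced. The associated Dynkin diagram is a chain of 7 nodes with single edges (A_7), so the type is A_7 (the algebra sl(8)).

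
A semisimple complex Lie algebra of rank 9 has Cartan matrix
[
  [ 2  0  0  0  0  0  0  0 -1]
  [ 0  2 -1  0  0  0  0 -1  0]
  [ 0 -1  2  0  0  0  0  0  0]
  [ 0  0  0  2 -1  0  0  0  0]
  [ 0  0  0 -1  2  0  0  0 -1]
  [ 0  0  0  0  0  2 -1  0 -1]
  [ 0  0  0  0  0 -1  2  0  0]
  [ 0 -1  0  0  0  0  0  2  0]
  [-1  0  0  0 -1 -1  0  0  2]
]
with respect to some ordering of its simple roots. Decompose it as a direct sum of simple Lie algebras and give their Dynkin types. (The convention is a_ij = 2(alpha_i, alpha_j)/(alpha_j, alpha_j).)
A_3 (sl(4)) ⊕ E_6

The diagram associated to this matrix has two connected components: the simple roots {alpha_2, alpha_3, alpha_8} form a chain of 3 nodes with single edges (A_3), and {alpha_1, alpha_4, alpha_5, alpha_6, alpha_7, alpha_9} form a chain of 5 nodes with one extra node attached to the third node from one end (E_6). A semisimple Lie algebra decomposes uniquely as the direct sum of simple ideals, one per connected component of its Dynkin diagram, so g ≅ A_3 ⊕ E_6 (dimension 15 + 78 = 93).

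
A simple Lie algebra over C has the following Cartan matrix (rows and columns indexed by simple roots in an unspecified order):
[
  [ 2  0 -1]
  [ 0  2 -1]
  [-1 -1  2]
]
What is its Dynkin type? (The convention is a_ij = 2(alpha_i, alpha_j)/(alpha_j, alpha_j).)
The matrix has rank 3 with 2's on the diagonal. Reading the off-diagonal entries as Dynkin edges (a single edge where a_ij = a_ji = -1; a double or triple edge where a_ij * a_ji = 2 or 3), the diagram is a chain of 3 nodes with single edges (A_3). One simple-root ordering that puts it in standard form is (alpha_1, alpha_3, alpha_2). So the algebra is type A_3, i.e. sl(4).

type A_3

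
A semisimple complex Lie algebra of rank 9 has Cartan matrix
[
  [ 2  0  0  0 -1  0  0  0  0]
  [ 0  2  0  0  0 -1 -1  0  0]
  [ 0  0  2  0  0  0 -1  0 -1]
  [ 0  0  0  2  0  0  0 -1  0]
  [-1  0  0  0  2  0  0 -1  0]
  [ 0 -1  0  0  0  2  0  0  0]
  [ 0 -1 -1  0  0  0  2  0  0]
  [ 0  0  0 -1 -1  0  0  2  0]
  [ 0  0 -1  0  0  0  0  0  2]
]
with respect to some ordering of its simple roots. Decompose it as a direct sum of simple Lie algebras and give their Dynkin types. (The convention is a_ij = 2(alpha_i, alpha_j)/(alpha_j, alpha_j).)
The diagram associated to this matrix has two connected components: the simple roots {alpha_1, alpha_4, alpha_5, alpha_8} form a chain of 4 nodes with single edges (A_4), and {alpha_2, alpha_3, alpha_6, alpha_7, alpha_9} form a chain of 5 nodes with single edges (A_5). A semisimple Lie algebra decomposes uniquely as the direct sum of simple ideals, one per connected component of its Dynkin diagram, so g ≅ A_4 ⊕ A_5 (dimension 24 + 35 = 59).

A_4 (sl(5)) ⊕ A_5 (sl(6))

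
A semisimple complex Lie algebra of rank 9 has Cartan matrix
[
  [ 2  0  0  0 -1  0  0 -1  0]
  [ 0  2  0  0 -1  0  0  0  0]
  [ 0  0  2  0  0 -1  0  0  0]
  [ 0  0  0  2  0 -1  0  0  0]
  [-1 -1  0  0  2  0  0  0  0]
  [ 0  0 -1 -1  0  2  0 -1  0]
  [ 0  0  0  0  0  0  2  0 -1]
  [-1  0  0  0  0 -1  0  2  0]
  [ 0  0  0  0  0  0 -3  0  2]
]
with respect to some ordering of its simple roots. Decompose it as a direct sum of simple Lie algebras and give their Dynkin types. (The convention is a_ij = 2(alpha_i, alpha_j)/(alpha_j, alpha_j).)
D_7 (so(14)) ⊕ G_2

The diagram associated to this matrix has two connected components: the simple roots {alpha_1, alpha_2, alpha_3, alpha_4, alpha_5, alpha_6, alpha_8} form a chain of 5 nodes with a fork of two nodes at one end (D_7), and {alpha_7, alpha_9} form two nodes joined by a triple edge (G_2). A semisimple Lie algebra decomposes uniquely as the direct sum of simple ideals, one per connected component of its Dynkin diagram, so g ≅ D_7 ⊕ G_2 (dimension 91 + 14 = 105).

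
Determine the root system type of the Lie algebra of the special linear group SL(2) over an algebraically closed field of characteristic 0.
This is sl(2), which has dimension 2^2 - 1 = 3 and rank 2 - 1 = 1 (a Cartan subalgebra is the diagonal traceless matrices). In the classification of classical Lie algebras, the special linear algebra sl(n+1) has type A_n; here n = 1, so the Dynkin diagram is a chain of 1 nodes with single edges (A_1). Hence the type is A_1.

A1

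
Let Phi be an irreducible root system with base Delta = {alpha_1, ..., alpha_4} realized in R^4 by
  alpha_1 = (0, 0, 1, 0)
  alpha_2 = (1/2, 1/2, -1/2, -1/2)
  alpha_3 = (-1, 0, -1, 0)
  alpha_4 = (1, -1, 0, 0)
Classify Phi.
F_4

Compute the Cartan integers a_ij = 2(alpha_i, alpha_j)/(alpha_j, alpha_j); the resulting 4x4 Cartan matrix is
[[2, -1, -1, 0], [-1, 2, 0, 0], [-2, 0, 2, -1], [0, 0, -1, 2]].
The roots have two lengths (squared-length ratio 2:1); the short ones are alpha_{1,2}. The associated Dynkin diagram is a chain of 4 nodes with a double edge between the middle two (F_4), so the type is F_4.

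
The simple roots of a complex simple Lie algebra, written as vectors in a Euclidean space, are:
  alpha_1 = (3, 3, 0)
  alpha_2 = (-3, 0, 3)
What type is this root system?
A_2

Compute the Cartan integers a_ij = 2(alpha_i, alpha_j)/(alpha_j, alpha_j); the resulting 2x2 Cartan matrix is
[[2, -1], [-1, 2]].
All simple roots have the same length, so the diagram is simply laced. The associated Dynkin diagram is a chain of 2 nodes with single edges (A_2), so the type is A_2 (the algebra sl(3)).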